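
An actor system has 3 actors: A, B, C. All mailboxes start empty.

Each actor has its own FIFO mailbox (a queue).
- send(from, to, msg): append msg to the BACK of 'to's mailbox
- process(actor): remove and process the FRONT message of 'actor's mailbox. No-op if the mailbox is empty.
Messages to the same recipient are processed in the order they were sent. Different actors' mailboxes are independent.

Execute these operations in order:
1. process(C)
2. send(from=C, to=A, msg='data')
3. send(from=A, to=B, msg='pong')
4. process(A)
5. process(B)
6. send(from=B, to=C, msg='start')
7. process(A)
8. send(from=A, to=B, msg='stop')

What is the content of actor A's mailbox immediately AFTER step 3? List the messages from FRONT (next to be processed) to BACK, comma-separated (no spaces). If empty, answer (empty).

After 1 (process(C)): A:[] B:[] C:[]
After 2 (send(from=C, to=A, msg='data')): A:[data] B:[] C:[]
After 3 (send(from=A, to=B, msg='pong')): A:[data] B:[pong] C:[]

data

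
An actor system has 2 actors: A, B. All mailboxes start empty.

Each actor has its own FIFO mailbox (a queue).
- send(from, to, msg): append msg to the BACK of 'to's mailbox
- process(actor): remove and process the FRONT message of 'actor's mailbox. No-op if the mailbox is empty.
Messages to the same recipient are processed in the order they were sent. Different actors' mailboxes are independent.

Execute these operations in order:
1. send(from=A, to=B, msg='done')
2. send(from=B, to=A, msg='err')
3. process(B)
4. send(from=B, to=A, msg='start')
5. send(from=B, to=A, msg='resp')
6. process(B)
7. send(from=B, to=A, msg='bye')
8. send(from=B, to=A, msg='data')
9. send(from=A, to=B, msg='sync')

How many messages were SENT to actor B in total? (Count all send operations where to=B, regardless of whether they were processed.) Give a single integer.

After 1 (send(from=A, to=B, msg='done')): A:[] B:[done]
After 2 (send(from=B, to=A, msg='err')): A:[err] B:[done]
After 3 (process(B)): A:[err] B:[]
After 4 (send(from=B, to=A, msg='start')): A:[err,start] B:[]
After 5 (send(from=B, to=A, msg='resp')): A:[err,start,resp] B:[]
After 6 (process(B)): A:[err,start,resp] B:[]
After 7 (send(from=B, to=A, msg='bye')): A:[err,start,resp,bye] B:[]
After 8 (send(from=B, to=A, msg='data')): A:[err,start,resp,bye,data] B:[]
After 9 (send(from=A, to=B, msg='sync')): A:[err,start,resp,bye,data] B:[sync]

Answer: 2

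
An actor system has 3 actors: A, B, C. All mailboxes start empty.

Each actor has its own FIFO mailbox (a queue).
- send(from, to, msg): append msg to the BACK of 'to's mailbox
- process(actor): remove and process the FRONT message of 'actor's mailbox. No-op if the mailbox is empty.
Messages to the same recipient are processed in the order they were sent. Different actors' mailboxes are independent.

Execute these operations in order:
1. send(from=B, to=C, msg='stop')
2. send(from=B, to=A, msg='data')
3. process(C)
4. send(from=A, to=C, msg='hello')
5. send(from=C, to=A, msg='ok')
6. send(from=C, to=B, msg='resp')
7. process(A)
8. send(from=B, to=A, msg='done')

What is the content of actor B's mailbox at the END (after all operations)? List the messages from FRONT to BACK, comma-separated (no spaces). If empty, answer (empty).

Answer: resp

Derivation:
After 1 (send(from=B, to=C, msg='stop')): A:[] B:[] C:[stop]
After 2 (send(from=B, to=A, msg='data')): A:[data] B:[] C:[stop]
After 3 (process(C)): A:[data] B:[] C:[]
After 4 (send(from=A, to=C, msg='hello')): A:[data] B:[] C:[hello]
After 5 (send(from=C, to=A, msg='ok')): A:[data,ok] B:[] C:[hello]
After 6 (send(from=C, to=B, msg='resp')): A:[data,ok] B:[resp] C:[hello]
After 7 (process(A)): A:[ok] B:[resp] C:[hello]
After 8 (send(from=B, to=A, msg='done')): A:[ok,done] B:[resp] C:[hello]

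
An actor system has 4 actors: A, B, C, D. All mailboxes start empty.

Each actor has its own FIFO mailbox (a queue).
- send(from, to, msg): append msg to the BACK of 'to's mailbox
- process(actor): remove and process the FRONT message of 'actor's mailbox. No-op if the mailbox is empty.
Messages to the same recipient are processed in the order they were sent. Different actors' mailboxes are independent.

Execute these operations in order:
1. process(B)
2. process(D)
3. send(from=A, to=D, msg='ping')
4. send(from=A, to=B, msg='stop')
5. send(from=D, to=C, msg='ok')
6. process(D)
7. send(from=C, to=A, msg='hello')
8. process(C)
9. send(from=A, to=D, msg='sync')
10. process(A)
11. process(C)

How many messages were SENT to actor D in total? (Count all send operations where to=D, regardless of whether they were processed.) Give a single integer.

Answer: 2

Derivation:
After 1 (process(B)): A:[] B:[] C:[] D:[]
After 2 (process(D)): A:[] B:[] C:[] D:[]
After 3 (send(from=A, to=D, msg='ping')): A:[] B:[] C:[] D:[ping]
After 4 (send(from=A, to=B, msg='stop')): A:[] B:[stop] C:[] D:[ping]
After 5 (send(from=D, to=C, msg='ok')): A:[] B:[stop] C:[ok] D:[ping]
After 6 (process(D)): A:[] B:[stop] C:[ok] D:[]
After 7 (send(from=C, to=A, msg='hello')): A:[hello] B:[stop] C:[ok] D:[]
After 8 (process(C)): A:[hello] B:[stop] C:[] D:[]
After 9 (send(from=A, to=D, msg='sync')): A:[hello] B:[stop] C:[] D:[sync]
After 10 (process(A)): A:[] B:[stop] C:[] D:[sync]
After 11 (process(C)): A:[] B:[stop] C:[] D:[sync]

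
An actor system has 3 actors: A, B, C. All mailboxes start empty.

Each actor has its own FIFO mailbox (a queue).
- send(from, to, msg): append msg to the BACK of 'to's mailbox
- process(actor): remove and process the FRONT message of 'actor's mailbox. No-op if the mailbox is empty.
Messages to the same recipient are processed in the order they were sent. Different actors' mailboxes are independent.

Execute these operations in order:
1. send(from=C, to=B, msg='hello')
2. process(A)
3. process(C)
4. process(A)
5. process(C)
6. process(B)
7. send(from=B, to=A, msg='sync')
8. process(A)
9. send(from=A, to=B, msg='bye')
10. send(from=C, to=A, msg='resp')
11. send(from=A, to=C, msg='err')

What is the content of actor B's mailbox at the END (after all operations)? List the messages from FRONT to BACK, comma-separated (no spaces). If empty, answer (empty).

After 1 (send(from=C, to=B, msg='hello')): A:[] B:[hello] C:[]
After 2 (process(A)): A:[] B:[hello] C:[]
After 3 (process(C)): A:[] B:[hello] C:[]
After 4 (process(A)): A:[] B:[hello] C:[]
After 5 (process(C)): A:[] B:[hello] C:[]
After 6 (process(B)): A:[] B:[] C:[]
After 7 (send(from=B, to=A, msg='sync')): A:[sync] B:[] C:[]
After 8 (process(A)): A:[] B:[] C:[]
After 9 (send(from=A, to=B, msg='bye')): A:[] B:[bye] C:[]
After 10 (send(from=C, to=A, msg='resp')): A:[resp] B:[bye] C:[]
After 11 (send(from=A, to=C, msg='err')): A:[resp] B:[bye] C:[err]

Answer: bye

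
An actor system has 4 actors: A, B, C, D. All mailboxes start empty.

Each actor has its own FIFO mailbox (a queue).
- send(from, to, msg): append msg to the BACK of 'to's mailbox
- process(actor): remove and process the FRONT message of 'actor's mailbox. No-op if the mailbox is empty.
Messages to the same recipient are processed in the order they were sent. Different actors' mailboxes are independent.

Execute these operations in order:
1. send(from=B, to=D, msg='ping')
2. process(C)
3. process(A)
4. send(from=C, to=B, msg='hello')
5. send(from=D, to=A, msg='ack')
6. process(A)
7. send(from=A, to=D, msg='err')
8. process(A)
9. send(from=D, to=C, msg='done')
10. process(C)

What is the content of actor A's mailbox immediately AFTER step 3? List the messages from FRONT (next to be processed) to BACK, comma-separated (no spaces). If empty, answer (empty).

After 1 (send(from=B, to=D, msg='ping')): A:[] B:[] C:[] D:[ping]
After 2 (process(C)): A:[] B:[] C:[] D:[ping]
After 3 (process(A)): A:[] B:[] C:[] D:[ping]

(empty)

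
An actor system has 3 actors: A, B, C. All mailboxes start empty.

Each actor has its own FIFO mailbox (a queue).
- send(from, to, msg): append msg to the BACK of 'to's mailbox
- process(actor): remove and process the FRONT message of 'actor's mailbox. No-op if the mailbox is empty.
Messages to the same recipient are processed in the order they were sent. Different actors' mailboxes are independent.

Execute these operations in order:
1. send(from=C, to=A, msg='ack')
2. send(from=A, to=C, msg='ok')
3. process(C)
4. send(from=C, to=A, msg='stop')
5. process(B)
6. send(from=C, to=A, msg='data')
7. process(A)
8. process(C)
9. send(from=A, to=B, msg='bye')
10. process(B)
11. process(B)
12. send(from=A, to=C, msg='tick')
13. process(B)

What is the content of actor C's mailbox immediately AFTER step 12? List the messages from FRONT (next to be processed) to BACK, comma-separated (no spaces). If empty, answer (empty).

After 1 (send(from=C, to=A, msg='ack')): A:[ack] B:[] C:[]
After 2 (send(from=A, to=C, msg='ok')): A:[ack] B:[] C:[ok]
After 3 (process(C)): A:[ack] B:[] C:[]
After 4 (send(from=C, to=A, msg='stop')): A:[ack,stop] B:[] C:[]
After 5 (process(B)): A:[ack,stop] B:[] C:[]
After 6 (send(from=C, to=A, msg='data')): A:[ack,stop,data] B:[] C:[]
After 7 (process(A)): A:[stop,data] B:[] C:[]
After 8 (process(C)): A:[stop,data] B:[] C:[]
After 9 (send(from=A, to=B, msg='bye')): A:[stop,data] B:[bye] C:[]
After 10 (process(B)): A:[stop,data] B:[] C:[]
After 11 (process(B)): A:[stop,data] B:[] C:[]
After 12 (send(from=A, to=C, msg='tick')): A:[stop,data] B:[] C:[tick]

tick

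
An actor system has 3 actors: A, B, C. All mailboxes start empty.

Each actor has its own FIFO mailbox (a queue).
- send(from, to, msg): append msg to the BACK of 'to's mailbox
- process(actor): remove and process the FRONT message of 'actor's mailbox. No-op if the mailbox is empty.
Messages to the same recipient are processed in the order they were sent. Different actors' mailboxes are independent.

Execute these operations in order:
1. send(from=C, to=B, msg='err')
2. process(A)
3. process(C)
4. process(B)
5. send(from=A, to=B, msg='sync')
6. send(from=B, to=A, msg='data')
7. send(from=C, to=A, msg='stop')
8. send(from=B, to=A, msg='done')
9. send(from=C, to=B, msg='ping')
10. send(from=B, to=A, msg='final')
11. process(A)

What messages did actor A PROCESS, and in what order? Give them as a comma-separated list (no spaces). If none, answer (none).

After 1 (send(from=C, to=B, msg='err')): A:[] B:[err] C:[]
After 2 (process(A)): A:[] B:[err] C:[]
After 3 (process(C)): A:[] B:[err] C:[]
After 4 (process(B)): A:[] B:[] C:[]
After 5 (send(from=A, to=B, msg='sync')): A:[] B:[sync] C:[]
After 6 (send(from=B, to=A, msg='data')): A:[data] B:[sync] C:[]
After 7 (send(from=C, to=A, msg='stop')): A:[data,stop] B:[sync] C:[]
After 8 (send(from=B, to=A, msg='done')): A:[data,stop,done] B:[sync] C:[]
After 9 (send(from=C, to=B, msg='ping')): A:[data,stop,done] B:[sync,ping] C:[]
After 10 (send(from=B, to=A, msg='final')): A:[data,stop,done,final] B:[sync,ping] C:[]
After 11 (process(A)): A:[stop,done,final] B:[sync,ping] C:[]

Answer: data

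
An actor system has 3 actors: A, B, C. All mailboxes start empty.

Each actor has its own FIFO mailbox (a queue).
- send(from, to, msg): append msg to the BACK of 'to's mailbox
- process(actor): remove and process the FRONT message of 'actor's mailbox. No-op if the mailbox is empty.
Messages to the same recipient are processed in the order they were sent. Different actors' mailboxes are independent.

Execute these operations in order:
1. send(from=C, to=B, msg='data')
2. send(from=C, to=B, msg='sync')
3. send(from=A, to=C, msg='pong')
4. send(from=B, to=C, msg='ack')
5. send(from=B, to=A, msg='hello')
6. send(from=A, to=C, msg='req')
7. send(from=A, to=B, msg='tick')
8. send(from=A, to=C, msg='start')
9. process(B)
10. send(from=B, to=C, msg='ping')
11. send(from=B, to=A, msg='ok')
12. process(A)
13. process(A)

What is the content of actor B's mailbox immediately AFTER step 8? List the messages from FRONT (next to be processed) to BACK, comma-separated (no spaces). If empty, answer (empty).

After 1 (send(from=C, to=B, msg='data')): A:[] B:[data] C:[]
After 2 (send(from=C, to=B, msg='sync')): A:[] B:[data,sync] C:[]
After 3 (send(from=A, to=C, msg='pong')): A:[] B:[data,sync] C:[pong]
After 4 (send(from=B, to=C, msg='ack')): A:[] B:[data,sync] C:[pong,ack]
After 5 (send(from=B, to=A, msg='hello')): A:[hello] B:[data,sync] C:[pong,ack]
After 6 (send(from=A, to=C, msg='req')): A:[hello] B:[data,sync] C:[pong,ack,req]
After 7 (send(from=A, to=B, msg='tick')): A:[hello] B:[data,sync,tick] C:[pong,ack,req]
After 8 (send(from=A, to=C, msg='start')): A:[hello] B:[data,sync,tick] C:[pong,ack,req,start]

data,sync,tick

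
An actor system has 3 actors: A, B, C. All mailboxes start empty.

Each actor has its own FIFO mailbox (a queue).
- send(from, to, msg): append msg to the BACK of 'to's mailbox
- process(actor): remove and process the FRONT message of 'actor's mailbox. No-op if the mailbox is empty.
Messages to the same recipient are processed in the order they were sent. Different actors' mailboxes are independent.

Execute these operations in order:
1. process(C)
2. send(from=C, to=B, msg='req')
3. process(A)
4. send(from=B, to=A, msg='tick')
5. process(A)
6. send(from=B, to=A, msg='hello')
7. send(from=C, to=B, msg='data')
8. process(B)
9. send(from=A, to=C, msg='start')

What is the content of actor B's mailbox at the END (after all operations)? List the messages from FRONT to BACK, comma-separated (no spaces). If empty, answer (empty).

Answer: data

Derivation:
After 1 (process(C)): A:[] B:[] C:[]
After 2 (send(from=C, to=B, msg='req')): A:[] B:[req] C:[]
After 3 (process(A)): A:[] B:[req] C:[]
After 4 (send(from=B, to=A, msg='tick')): A:[tick] B:[req] C:[]
After 5 (process(A)): A:[] B:[req] C:[]
After 6 (send(from=B, to=A, msg='hello')): A:[hello] B:[req] C:[]
After 7 (send(from=C, to=B, msg='data')): A:[hello] B:[req,data] C:[]
After 8 (process(B)): A:[hello] B:[data] C:[]
After 9 (send(from=A, to=C, msg='start')): A:[hello] B:[data] C:[start]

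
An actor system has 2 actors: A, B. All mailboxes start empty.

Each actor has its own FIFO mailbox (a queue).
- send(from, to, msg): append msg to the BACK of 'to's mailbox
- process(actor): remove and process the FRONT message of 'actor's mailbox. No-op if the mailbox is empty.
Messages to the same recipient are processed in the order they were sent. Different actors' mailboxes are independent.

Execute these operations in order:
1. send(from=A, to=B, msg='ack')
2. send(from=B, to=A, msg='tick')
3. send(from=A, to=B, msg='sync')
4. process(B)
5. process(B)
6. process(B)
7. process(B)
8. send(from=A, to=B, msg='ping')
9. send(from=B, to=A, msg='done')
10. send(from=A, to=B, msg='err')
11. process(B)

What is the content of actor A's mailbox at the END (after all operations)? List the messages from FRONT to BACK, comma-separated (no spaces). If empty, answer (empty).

After 1 (send(from=A, to=B, msg='ack')): A:[] B:[ack]
After 2 (send(from=B, to=A, msg='tick')): A:[tick] B:[ack]
After 3 (send(from=A, to=B, msg='sync')): A:[tick] B:[ack,sync]
After 4 (process(B)): A:[tick] B:[sync]
After 5 (process(B)): A:[tick] B:[]
After 6 (process(B)): A:[tick] B:[]
After 7 (process(B)): A:[tick] B:[]
After 8 (send(from=A, to=B, msg='ping')): A:[tick] B:[ping]
After 9 (send(from=B, to=A, msg='done')): A:[tick,done] B:[ping]
After 10 (send(from=A, to=B, msg='err')): A:[tick,done] B:[ping,err]
After 11 (process(B)): A:[tick,done] B:[err]

Answer: tick,done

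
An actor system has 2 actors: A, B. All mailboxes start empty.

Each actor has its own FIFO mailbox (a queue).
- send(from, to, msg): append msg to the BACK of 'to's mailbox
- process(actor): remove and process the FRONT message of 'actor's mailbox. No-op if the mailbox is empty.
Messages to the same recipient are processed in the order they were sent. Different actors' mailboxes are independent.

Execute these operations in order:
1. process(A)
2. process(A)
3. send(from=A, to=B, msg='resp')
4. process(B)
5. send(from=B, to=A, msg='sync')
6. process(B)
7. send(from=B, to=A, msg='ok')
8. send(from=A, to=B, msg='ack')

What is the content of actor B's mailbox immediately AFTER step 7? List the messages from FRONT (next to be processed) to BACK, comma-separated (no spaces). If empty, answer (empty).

After 1 (process(A)): A:[] B:[]
After 2 (process(A)): A:[] B:[]
After 3 (send(from=A, to=B, msg='resp')): A:[] B:[resp]
After 4 (process(B)): A:[] B:[]
After 5 (send(from=B, to=A, msg='sync')): A:[sync] B:[]
After 6 (process(B)): A:[sync] B:[]
After 7 (send(from=B, to=A, msg='ok')): A:[sync,ok] B:[]

(empty)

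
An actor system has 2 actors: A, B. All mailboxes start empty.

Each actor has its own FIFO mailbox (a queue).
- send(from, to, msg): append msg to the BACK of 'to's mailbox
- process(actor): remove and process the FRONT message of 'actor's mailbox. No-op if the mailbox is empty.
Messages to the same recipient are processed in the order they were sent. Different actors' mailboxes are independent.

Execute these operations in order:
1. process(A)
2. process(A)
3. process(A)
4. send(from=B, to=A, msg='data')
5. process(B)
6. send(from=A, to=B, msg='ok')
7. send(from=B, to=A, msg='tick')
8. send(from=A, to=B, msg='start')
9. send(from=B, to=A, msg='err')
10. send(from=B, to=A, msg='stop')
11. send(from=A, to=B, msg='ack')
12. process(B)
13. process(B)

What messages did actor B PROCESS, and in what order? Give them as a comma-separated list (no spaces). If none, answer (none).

After 1 (process(A)): A:[] B:[]
After 2 (process(A)): A:[] B:[]
After 3 (process(A)): A:[] B:[]
After 4 (send(from=B, to=A, msg='data')): A:[data] B:[]
After 5 (process(B)): A:[data] B:[]
After 6 (send(from=A, to=B, msg='ok')): A:[data] B:[ok]
After 7 (send(from=B, to=A, msg='tick')): A:[data,tick] B:[ok]
After 8 (send(from=A, to=B, msg='start')): A:[data,tick] B:[ok,start]
After 9 (send(from=B, to=A, msg='err')): A:[data,tick,err] B:[ok,start]
After 10 (send(from=B, to=A, msg='stop')): A:[data,tick,err,stop] B:[ok,start]
After 11 (send(from=A, to=B, msg='ack')): A:[data,tick,err,stop] B:[ok,start,ack]
After 12 (process(B)): A:[data,tick,err,stop] B:[start,ack]
After 13 (process(B)): A:[data,tick,err,stop] B:[ack]

Answer: ok,start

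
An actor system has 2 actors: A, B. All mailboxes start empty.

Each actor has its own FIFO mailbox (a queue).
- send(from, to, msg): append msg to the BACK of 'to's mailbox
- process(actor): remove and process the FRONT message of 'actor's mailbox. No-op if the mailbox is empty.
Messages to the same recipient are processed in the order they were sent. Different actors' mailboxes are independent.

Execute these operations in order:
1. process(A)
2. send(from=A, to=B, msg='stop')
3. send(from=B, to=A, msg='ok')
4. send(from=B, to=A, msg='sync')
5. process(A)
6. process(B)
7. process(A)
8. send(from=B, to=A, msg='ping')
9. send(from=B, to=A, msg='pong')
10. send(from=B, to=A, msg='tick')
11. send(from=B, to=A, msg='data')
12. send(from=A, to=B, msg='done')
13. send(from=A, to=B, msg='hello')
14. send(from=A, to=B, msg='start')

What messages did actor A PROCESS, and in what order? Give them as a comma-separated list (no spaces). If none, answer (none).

Answer: ok,sync

Derivation:
After 1 (process(A)): A:[] B:[]
After 2 (send(from=A, to=B, msg='stop')): A:[] B:[stop]
After 3 (send(from=B, to=A, msg='ok')): A:[ok] B:[stop]
After 4 (send(from=B, to=A, msg='sync')): A:[ok,sync] B:[stop]
After 5 (process(A)): A:[sync] B:[stop]
After 6 (process(B)): A:[sync] B:[]
After 7 (process(A)): A:[] B:[]
After 8 (send(from=B, to=A, msg='ping')): A:[ping] B:[]
After 9 (send(from=B, to=A, msg='pong')): A:[ping,pong] B:[]
After 10 (send(from=B, to=A, msg='tick')): A:[ping,pong,tick] B:[]
After 11 (send(from=B, to=A, msg='data')): A:[ping,pong,tick,data] B:[]
After 12 (send(from=A, to=B, msg='done')): A:[ping,pong,tick,data] B:[done]
After 13 (send(from=A, to=B, msg='hello')): A:[ping,pong,tick,data] B:[done,hello]
After 14 (send(from=A, to=B, msg='start')): A:[ping,pong,tick,data] B:[done,hello,start]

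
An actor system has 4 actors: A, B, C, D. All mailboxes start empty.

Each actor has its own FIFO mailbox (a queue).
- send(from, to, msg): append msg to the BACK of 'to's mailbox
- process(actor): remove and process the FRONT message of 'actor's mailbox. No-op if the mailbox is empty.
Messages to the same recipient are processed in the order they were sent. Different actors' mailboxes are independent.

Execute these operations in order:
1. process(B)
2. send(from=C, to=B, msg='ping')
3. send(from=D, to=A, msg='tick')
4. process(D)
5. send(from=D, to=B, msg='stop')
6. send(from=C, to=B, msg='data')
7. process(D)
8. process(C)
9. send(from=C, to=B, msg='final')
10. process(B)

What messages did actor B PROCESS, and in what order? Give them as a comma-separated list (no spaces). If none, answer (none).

After 1 (process(B)): A:[] B:[] C:[] D:[]
After 2 (send(from=C, to=B, msg='ping')): A:[] B:[ping] C:[] D:[]
After 3 (send(from=D, to=A, msg='tick')): A:[tick] B:[ping] C:[] D:[]
After 4 (process(D)): A:[tick] B:[ping] C:[] D:[]
After 5 (send(from=D, to=B, msg='stop')): A:[tick] B:[ping,stop] C:[] D:[]
After 6 (send(from=C, to=B, msg='data')): A:[tick] B:[ping,stop,data] C:[] D:[]
After 7 (process(D)): A:[tick] B:[ping,stop,data] C:[] D:[]
After 8 (process(C)): A:[tick] B:[ping,stop,data] C:[] D:[]
After 9 (send(from=C, to=B, msg='final')): A:[tick] B:[ping,stop,data,final] C:[] D:[]
After 10 (process(B)): A:[tick] B:[stop,data,final] C:[] D:[]

Answer: ping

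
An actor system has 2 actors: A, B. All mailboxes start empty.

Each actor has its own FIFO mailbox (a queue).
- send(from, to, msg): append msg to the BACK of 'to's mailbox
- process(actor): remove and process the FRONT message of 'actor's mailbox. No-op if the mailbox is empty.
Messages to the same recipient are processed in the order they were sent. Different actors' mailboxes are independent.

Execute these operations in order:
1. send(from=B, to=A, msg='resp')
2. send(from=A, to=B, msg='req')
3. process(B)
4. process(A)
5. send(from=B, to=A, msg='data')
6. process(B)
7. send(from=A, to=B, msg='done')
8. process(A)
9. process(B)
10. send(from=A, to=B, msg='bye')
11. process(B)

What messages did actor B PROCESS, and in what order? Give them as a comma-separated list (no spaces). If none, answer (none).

Answer: req,done,bye

Derivation:
After 1 (send(from=B, to=A, msg='resp')): A:[resp] B:[]
After 2 (send(from=A, to=B, msg='req')): A:[resp] B:[req]
After 3 (process(B)): A:[resp] B:[]
After 4 (process(A)): A:[] B:[]
After 5 (send(from=B, to=A, msg='data')): A:[data] B:[]
After 6 (process(B)): A:[data] B:[]
After 7 (send(from=A, to=B, msg='done')): A:[data] B:[done]
After 8 (process(A)): A:[] B:[done]
After 9 (process(B)): A:[] B:[]
After 10 (send(from=A, to=B, msg='bye')): A:[] B:[bye]
After 11 (process(B)): A:[] B:[]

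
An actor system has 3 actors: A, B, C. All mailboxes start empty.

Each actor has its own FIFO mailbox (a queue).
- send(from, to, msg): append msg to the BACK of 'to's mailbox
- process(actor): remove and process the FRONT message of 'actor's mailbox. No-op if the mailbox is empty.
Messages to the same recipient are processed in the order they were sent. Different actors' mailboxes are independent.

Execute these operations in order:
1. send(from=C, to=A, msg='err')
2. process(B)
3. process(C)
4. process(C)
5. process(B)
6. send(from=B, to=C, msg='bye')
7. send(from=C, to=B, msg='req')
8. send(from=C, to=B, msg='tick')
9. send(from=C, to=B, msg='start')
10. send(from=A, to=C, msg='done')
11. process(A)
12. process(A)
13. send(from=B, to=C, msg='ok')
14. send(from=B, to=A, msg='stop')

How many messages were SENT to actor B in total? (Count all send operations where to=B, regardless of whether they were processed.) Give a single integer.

Answer: 3

Derivation:
After 1 (send(from=C, to=A, msg='err')): A:[err] B:[] C:[]
After 2 (process(B)): A:[err] B:[] C:[]
After 3 (process(C)): A:[err] B:[] C:[]
After 4 (process(C)): A:[err] B:[] C:[]
After 5 (process(B)): A:[err] B:[] C:[]
After 6 (send(from=B, to=C, msg='bye')): A:[err] B:[] C:[bye]
After 7 (send(from=C, to=B, msg='req')): A:[err] B:[req] C:[bye]
After 8 (send(from=C, to=B, msg='tick')): A:[err] B:[req,tick] C:[bye]
After 9 (send(from=C, to=B, msg='start')): A:[err] B:[req,tick,start] C:[bye]
After 10 (send(from=A, to=C, msg='done')): A:[err] B:[req,tick,start] C:[bye,done]
After 11 (process(A)): A:[] B:[req,tick,start] C:[bye,done]
After 12 (process(A)): A:[] B:[req,tick,start] C:[bye,done]
After 13 (send(from=B, to=C, msg='ok')): A:[] B:[req,tick,start] C:[bye,done,ok]
After 14 (send(from=B, to=A, msg='stop')): A:[stop] B:[req,tick,start] C:[bye,done,ok]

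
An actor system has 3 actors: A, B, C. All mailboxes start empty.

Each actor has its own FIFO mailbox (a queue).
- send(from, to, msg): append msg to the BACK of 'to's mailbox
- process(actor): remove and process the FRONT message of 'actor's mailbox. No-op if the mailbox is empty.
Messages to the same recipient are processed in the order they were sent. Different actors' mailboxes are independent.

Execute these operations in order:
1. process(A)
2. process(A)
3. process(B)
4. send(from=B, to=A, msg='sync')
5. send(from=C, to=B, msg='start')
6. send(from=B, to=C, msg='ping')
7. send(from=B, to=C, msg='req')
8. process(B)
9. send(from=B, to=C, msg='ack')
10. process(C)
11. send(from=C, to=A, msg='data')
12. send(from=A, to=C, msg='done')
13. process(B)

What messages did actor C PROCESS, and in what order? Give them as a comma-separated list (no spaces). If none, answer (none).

After 1 (process(A)): A:[] B:[] C:[]
After 2 (process(A)): A:[] B:[] C:[]
After 3 (process(B)): A:[] B:[] C:[]
After 4 (send(from=B, to=A, msg='sync')): A:[sync] B:[] C:[]
After 5 (send(from=C, to=B, msg='start')): A:[sync] B:[start] C:[]
After 6 (send(from=B, to=C, msg='ping')): A:[sync] B:[start] C:[ping]
After 7 (send(from=B, to=C, msg='req')): A:[sync] B:[start] C:[ping,req]
After 8 (process(B)): A:[sync] B:[] C:[ping,req]
After 9 (send(from=B, to=C, msg='ack')): A:[sync] B:[] C:[ping,req,ack]
After 10 (process(C)): A:[sync] B:[] C:[req,ack]
After 11 (send(from=C, to=A, msg='data')): A:[sync,data] B:[] C:[req,ack]
After 12 (send(from=A, to=C, msg='done')): A:[sync,data] B:[] C:[req,ack,done]
After 13 (process(B)): A:[sync,data] B:[] C:[req,ack,done]

Answer: ping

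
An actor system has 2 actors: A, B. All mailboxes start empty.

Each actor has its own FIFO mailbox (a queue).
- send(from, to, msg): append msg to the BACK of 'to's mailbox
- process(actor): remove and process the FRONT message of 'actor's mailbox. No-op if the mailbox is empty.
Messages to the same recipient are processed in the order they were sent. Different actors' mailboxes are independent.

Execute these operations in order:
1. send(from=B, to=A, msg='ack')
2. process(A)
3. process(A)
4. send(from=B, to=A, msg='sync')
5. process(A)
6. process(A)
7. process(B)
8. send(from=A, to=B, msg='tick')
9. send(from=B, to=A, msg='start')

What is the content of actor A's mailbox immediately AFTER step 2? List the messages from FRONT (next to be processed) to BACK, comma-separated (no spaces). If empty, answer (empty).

After 1 (send(from=B, to=A, msg='ack')): A:[ack] B:[]
After 2 (process(A)): A:[] B:[]

(empty)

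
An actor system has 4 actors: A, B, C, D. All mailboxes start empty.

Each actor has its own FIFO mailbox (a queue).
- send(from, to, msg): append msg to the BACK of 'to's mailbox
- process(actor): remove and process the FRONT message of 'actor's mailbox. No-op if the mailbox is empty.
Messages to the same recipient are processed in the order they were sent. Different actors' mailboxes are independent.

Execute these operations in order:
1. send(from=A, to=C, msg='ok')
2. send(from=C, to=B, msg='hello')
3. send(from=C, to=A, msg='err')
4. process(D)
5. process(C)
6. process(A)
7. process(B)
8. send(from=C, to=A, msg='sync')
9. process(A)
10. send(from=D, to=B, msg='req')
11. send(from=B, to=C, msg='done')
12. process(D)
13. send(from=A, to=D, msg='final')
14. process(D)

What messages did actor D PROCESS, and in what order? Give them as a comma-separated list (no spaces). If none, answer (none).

After 1 (send(from=A, to=C, msg='ok')): A:[] B:[] C:[ok] D:[]
After 2 (send(from=C, to=B, msg='hello')): A:[] B:[hello] C:[ok] D:[]
After 3 (send(from=C, to=A, msg='err')): A:[err] B:[hello] C:[ok] D:[]
After 4 (process(D)): A:[err] B:[hello] C:[ok] D:[]
After 5 (process(C)): A:[err] B:[hello] C:[] D:[]
After 6 (process(A)): A:[] B:[hello] C:[] D:[]
After 7 (process(B)): A:[] B:[] C:[] D:[]
After 8 (send(from=C, to=A, msg='sync')): A:[sync] B:[] C:[] D:[]
After 9 (process(A)): A:[] B:[] C:[] D:[]
After 10 (send(from=D, to=B, msg='req')): A:[] B:[req] C:[] D:[]
After 11 (send(from=B, to=C, msg='done')): A:[] B:[req] C:[done] D:[]
After 12 (process(D)): A:[] B:[req] C:[done] D:[]
After 13 (send(from=A, to=D, msg='final')): A:[] B:[req] C:[done] D:[final]
After 14 (process(D)): A:[] B:[req] C:[done] D:[]

Answer: final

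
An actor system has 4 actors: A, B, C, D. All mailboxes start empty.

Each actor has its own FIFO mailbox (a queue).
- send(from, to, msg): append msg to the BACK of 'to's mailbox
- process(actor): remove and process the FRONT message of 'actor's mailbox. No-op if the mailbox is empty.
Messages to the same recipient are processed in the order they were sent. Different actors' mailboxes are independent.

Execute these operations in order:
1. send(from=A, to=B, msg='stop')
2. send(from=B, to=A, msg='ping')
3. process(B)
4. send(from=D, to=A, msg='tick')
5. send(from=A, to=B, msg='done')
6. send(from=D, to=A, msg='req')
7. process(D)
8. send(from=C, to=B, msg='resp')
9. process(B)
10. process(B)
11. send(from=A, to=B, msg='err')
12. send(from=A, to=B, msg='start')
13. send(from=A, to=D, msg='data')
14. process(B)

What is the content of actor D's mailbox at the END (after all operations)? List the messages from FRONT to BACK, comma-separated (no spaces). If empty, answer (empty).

Answer: data

Derivation:
After 1 (send(from=A, to=B, msg='stop')): A:[] B:[stop] C:[] D:[]
After 2 (send(from=B, to=A, msg='ping')): A:[ping] B:[stop] C:[] D:[]
After 3 (process(B)): A:[ping] B:[] C:[] D:[]
After 4 (send(from=D, to=A, msg='tick')): A:[ping,tick] B:[] C:[] D:[]
After 5 (send(from=A, to=B, msg='done')): A:[ping,tick] B:[done] C:[] D:[]
After 6 (send(from=D, to=A, msg='req')): A:[ping,tick,req] B:[done] C:[] D:[]
After 7 (process(D)): A:[ping,tick,req] B:[done] C:[] D:[]
After 8 (send(from=C, to=B, msg='resp')): A:[ping,tick,req] B:[done,resp] C:[] D:[]
After 9 (process(B)): A:[ping,tick,req] B:[resp] C:[] D:[]
After 10 (process(B)): A:[ping,tick,req] B:[] C:[] D:[]
After 11 (send(from=A, to=B, msg='err')): A:[ping,tick,req] B:[err] C:[] D:[]
After 12 (send(from=A, to=B, msg='start')): A:[ping,tick,req] B:[err,start] C:[] D:[]
After 13 (send(from=A, to=D, msg='data')): A:[ping,tick,req] B:[err,start] C:[] D:[data]
After 14 (process(B)): A:[ping,tick,req] B:[start] C:[] D:[data]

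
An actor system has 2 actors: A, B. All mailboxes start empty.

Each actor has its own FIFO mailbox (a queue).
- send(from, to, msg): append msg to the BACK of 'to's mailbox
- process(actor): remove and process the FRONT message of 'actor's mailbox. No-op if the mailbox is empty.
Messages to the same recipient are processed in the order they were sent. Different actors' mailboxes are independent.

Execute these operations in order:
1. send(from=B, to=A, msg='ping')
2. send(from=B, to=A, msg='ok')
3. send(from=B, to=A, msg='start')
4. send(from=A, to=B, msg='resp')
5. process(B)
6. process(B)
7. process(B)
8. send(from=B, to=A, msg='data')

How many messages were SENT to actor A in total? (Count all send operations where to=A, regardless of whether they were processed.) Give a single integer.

After 1 (send(from=B, to=A, msg='ping')): A:[ping] B:[]
After 2 (send(from=B, to=A, msg='ok')): A:[ping,ok] B:[]
After 3 (send(from=B, to=A, msg='start')): A:[ping,ok,start] B:[]
After 4 (send(from=A, to=B, msg='resp')): A:[ping,ok,start] B:[resp]
After 5 (process(B)): A:[ping,ok,start] B:[]
After 6 (process(B)): A:[ping,ok,start] B:[]
After 7 (process(B)): A:[ping,ok,start] B:[]
After 8 (send(from=B, to=A, msg='data')): A:[ping,ok,start,data] B:[]

Answer: 4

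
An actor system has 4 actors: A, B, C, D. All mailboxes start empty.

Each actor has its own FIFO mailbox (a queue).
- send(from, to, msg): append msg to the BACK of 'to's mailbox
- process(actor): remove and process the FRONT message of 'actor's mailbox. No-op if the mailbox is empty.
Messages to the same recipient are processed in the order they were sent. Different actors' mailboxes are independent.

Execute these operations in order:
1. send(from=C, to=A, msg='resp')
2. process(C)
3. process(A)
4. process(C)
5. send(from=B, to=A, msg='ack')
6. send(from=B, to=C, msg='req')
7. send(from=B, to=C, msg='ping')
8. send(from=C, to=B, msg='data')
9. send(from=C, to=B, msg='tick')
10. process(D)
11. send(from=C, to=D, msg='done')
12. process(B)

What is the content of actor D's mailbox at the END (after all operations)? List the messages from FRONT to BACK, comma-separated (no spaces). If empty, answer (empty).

After 1 (send(from=C, to=A, msg='resp')): A:[resp] B:[] C:[] D:[]
After 2 (process(C)): A:[resp] B:[] C:[] D:[]
After 3 (process(A)): A:[] B:[] C:[] D:[]
After 4 (process(C)): A:[] B:[] C:[] D:[]
After 5 (send(from=B, to=A, msg='ack')): A:[ack] B:[] C:[] D:[]
After 6 (send(from=B, to=C, msg='req')): A:[ack] B:[] C:[req] D:[]
After 7 (send(from=B, to=C, msg='ping')): A:[ack] B:[] C:[req,ping] D:[]
After 8 (send(from=C, to=B, msg='data')): A:[ack] B:[data] C:[req,ping] D:[]
After 9 (send(from=C, to=B, msg='tick')): A:[ack] B:[data,tick] C:[req,ping] D:[]
After 10 (process(D)): A:[ack] B:[data,tick] C:[req,ping] D:[]
After 11 (send(from=C, to=D, msg='done')): A:[ack] B:[data,tick] C:[req,ping] D:[done]
After 12 (process(B)): A:[ack] B:[tick] C:[req,ping] D:[done]

Answer: done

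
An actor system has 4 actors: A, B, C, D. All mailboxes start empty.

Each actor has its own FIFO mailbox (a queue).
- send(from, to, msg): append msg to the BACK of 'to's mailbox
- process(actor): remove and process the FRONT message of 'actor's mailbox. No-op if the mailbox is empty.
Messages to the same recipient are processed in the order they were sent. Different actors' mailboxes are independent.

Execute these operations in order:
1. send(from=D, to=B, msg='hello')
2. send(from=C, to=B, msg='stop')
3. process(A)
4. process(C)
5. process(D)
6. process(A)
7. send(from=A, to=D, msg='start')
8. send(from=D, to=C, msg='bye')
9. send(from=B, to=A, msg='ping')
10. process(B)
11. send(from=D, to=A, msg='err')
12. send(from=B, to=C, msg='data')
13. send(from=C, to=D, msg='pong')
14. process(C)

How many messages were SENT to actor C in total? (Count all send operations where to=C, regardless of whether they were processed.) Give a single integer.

After 1 (send(from=D, to=B, msg='hello')): A:[] B:[hello] C:[] D:[]
After 2 (send(from=C, to=B, msg='stop')): A:[] B:[hello,stop] C:[] D:[]
After 3 (process(A)): A:[] B:[hello,stop] C:[] D:[]
After 4 (process(C)): A:[] B:[hello,stop] C:[] D:[]
After 5 (process(D)): A:[] B:[hello,stop] C:[] D:[]
After 6 (process(A)): A:[] B:[hello,stop] C:[] D:[]
After 7 (send(from=A, to=D, msg='start')): A:[] B:[hello,stop] C:[] D:[start]
After 8 (send(from=D, to=C, msg='bye')): A:[] B:[hello,stop] C:[bye] D:[start]
After 9 (send(from=B, to=A, msg='ping')): A:[ping] B:[hello,stop] C:[bye] D:[start]
After 10 (process(B)): A:[ping] B:[stop] C:[bye] D:[start]
After 11 (send(from=D, to=A, msg='err')): A:[ping,err] B:[stop] C:[bye] D:[start]
After 12 (send(from=B, to=C, msg='data')): A:[ping,err] B:[stop] C:[bye,data] D:[start]
After 13 (send(from=C, to=D, msg='pong')): A:[ping,err] B:[stop] C:[bye,data] D:[start,pong]
After 14 (process(C)): A:[ping,err] B:[stop] C:[data] D:[start,pong]

Answer: 2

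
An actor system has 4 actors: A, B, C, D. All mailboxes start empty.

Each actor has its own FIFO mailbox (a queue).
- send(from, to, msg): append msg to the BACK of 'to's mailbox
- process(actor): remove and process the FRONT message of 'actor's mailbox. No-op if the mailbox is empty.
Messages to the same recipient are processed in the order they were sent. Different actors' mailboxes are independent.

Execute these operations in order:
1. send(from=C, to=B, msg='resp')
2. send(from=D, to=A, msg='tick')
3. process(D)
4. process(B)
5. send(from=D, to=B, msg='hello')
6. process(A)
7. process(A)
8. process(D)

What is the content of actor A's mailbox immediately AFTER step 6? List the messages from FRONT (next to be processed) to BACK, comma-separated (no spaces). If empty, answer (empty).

After 1 (send(from=C, to=B, msg='resp')): A:[] B:[resp] C:[] D:[]
After 2 (send(from=D, to=A, msg='tick')): A:[tick] B:[resp] C:[] D:[]
After 3 (process(D)): A:[tick] B:[resp] C:[] D:[]
After 4 (process(B)): A:[tick] B:[] C:[] D:[]
After 5 (send(from=D, to=B, msg='hello')): A:[tick] B:[hello] C:[] D:[]
After 6 (process(A)): A:[] B:[hello] C:[] D:[]

(empty)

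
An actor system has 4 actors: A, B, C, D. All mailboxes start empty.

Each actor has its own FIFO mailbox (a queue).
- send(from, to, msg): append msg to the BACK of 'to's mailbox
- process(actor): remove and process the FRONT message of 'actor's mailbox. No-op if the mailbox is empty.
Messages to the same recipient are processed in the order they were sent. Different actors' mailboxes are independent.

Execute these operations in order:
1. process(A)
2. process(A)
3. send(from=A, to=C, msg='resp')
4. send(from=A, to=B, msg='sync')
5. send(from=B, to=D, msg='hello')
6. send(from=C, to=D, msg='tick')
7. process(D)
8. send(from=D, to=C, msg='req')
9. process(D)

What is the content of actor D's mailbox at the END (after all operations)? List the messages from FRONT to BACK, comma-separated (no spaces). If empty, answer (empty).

After 1 (process(A)): A:[] B:[] C:[] D:[]
After 2 (process(A)): A:[] B:[] C:[] D:[]
After 3 (send(from=A, to=C, msg='resp')): A:[] B:[] C:[resp] D:[]
After 4 (send(from=A, to=B, msg='sync')): A:[] B:[sync] C:[resp] D:[]
After 5 (send(from=B, to=D, msg='hello')): A:[] B:[sync] C:[resp] D:[hello]
After 6 (send(from=C, to=D, msg='tick')): A:[] B:[sync] C:[resp] D:[hello,tick]
After 7 (process(D)): A:[] B:[sync] C:[resp] D:[tick]
After 8 (send(from=D, to=C, msg='req')): A:[] B:[sync] C:[resp,req] D:[tick]
After 9 (process(D)): A:[] B:[sync] C:[resp,req] D:[]

Answer: (empty)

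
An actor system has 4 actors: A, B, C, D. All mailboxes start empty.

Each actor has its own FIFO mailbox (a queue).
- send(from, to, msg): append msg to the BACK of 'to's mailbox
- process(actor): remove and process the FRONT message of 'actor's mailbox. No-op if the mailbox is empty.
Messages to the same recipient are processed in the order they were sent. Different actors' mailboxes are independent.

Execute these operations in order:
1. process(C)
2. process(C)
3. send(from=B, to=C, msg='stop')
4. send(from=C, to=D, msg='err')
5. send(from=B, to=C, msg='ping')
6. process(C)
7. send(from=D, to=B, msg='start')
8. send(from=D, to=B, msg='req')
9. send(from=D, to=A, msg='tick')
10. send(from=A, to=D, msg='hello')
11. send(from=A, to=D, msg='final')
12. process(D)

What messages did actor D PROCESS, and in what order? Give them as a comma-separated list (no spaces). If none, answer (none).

After 1 (process(C)): A:[] B:[] C:[] D:[]
After 2 (process(C)): A:[] B:[] C:[] D:[]
After 3 (send(from=B, to=C, msg='stop')): A:[] B:[] C:[stop] D:[]
After 4 (send(from=C, to=D, msg='err')): A:[] B:[] C:[stop] D:[err]
After 5 (send(from=B, to=C, msg='ping')): A:[] B:[] C:[stop,ping] D:[err]
After 6 (process(C)): A:[] B:[] C:[ping] D:[err]
After 7 (send(from=D, to=B, msg='start')): A:[] B:[start] C:[ping] D:[err]
After 8 (send(from=D, to=B, msg='req')): A:[] B:[start,req] C:[ping] D:[err]
After 9 (send(from=D, to=A, msg='tick')): A:[tick] B:[start,req] C:[ping] D:[err]
After 10 (send(from=A, to=D, msg='hello')): A:[tick] B:[start,req] C:[ping] D:[err,hello]
After 11 (send(from=A, to=D, msg='final')): A:[tick] B:[start,req] C:[ping] D:[err,hello,final]
After 12 (process(D)): A:[tick] B:[start,req] C:[ping] D:[hello,final]

Answer: err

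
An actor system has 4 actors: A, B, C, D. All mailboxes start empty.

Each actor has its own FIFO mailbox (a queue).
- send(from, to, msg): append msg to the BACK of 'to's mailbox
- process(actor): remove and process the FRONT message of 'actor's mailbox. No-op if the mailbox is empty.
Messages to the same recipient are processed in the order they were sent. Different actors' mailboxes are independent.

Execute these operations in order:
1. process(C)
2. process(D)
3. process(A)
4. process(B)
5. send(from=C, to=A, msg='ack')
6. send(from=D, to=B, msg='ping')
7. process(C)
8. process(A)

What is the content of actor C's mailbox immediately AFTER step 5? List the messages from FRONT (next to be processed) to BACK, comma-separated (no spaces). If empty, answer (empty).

After 1 (process(C)): A:[] B:[] C:[] D:[]
After 2 (process(D)): A:[] B:[] C:[] D:[]
After 3 (process(A)): A:[] B:[] C:[] D:[]
After 4 (process(B)): A:[] B:[] C:[] D:[]
After 5 (send(from=C, to=A, msg='ack')): A:[ack] B:[] C:[] D:[]

(empty)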